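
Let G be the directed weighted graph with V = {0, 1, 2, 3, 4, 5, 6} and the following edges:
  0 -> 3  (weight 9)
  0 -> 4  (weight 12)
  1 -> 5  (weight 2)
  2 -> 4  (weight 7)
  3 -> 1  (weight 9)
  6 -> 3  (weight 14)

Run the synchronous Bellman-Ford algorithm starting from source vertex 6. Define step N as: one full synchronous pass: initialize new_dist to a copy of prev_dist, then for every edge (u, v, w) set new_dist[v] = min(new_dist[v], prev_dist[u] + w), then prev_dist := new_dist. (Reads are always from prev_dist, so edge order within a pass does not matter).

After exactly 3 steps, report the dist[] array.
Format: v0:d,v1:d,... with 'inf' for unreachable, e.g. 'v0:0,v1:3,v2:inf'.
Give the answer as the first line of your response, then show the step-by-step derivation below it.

v0:inf,v1:23,v2:inf,v3:14,v4:inf,v5:25,v6:0

step 1: dist = v0:inf,v1:inf,v2:inf,v3:14,v4:inf,v5:inf,v6:0
step 2: dist = v0:inf,v1:23,v2:inf,v3:14,v4:inf,v5:inf,v6:0
step 3: dist = v0:inf,v1:23,v2:inf,v3:14,v4:inf,v5:25,v6:0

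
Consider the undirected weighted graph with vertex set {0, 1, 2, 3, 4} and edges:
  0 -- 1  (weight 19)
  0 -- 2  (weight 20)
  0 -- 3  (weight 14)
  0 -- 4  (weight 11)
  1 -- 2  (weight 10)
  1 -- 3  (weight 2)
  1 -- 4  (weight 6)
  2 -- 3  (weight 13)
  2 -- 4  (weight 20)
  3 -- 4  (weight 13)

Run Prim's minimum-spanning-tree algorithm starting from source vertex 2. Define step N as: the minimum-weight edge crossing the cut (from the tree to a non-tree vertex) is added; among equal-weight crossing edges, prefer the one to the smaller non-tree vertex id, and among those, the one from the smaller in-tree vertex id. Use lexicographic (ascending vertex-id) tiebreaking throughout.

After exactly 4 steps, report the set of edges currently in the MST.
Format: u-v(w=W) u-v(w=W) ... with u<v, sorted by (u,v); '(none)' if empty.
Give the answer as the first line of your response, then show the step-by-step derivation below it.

0-4(w=11) 1-2(w=10) 1-3(w=2) 1-4(w=6)

step 1: add edge 1-2 (w=10); MST = {1-2(w=10)}
step 2: add edge 1-3 (w=2); MST = {1-2(w=10) 1-3(w=2)}
step 3: add edge 1-4 (w=6); MST = {1-2(w=10) 1-3(w=2) 1-4(w=6)}
step 4: add edge 0-4 (w=11); MST = {0-4(w=11) 1-2(w=10) 1-3(w=2) 1-4(w=6)}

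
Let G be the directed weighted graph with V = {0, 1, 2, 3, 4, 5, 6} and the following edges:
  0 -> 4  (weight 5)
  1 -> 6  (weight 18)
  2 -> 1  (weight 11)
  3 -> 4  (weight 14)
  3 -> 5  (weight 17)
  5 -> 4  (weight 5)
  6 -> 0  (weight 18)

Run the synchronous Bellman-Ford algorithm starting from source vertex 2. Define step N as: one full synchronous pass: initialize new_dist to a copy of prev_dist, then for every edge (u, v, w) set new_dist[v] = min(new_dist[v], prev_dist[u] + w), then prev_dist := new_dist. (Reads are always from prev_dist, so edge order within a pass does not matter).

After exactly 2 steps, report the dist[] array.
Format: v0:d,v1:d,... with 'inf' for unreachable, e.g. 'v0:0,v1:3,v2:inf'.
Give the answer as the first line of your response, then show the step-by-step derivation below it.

v0:inf,v1:11,v2:0,v3:inf,v4:inf,v5:inf,v6:29

step 1: dist = v0:inf,v1:11,v2:0,v3:inf,v4:inf,v5:inf,v6:inf
step 2: dist = v0:inf,v1:11,v2:0,v3:inf,v4:inf,v5:inf,v6:29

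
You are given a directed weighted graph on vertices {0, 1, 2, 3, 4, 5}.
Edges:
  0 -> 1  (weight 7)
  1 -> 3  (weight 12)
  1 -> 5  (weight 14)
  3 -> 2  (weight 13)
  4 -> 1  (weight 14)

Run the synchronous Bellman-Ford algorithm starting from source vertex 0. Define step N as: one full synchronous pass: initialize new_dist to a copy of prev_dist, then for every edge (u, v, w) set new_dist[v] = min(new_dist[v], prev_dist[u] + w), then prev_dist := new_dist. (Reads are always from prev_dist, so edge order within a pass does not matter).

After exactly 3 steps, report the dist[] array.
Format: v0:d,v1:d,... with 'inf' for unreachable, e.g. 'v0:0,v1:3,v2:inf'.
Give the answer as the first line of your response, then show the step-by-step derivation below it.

v0:0,v1:7,v2:32,v3:19,v4:inf,v5:21

step 1: dist = v0:0,v1:7,v2:inf,v3:inf,v4:inf,v5:inf
step 2: dist = v0:0,v1:7,v2:inf,v3:19,v4:inf,v5:21
step 3: dist = v0:0,v1:7,v2:32,v3:19,v4:inf,v5:21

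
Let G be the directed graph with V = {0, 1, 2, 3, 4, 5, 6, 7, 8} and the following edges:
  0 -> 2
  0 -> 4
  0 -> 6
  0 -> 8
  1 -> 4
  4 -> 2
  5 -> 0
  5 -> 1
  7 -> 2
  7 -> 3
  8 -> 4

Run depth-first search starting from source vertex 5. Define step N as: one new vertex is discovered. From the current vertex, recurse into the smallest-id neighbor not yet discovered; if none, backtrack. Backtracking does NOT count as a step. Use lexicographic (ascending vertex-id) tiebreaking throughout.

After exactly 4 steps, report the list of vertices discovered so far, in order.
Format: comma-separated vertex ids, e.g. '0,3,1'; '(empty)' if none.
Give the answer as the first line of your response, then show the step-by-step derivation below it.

5,0,2,4

step 1: discover 5; path=5; order=5
step 2: discover 0; path=5>0; order=5,0
step 3: discover 2; path=5>0>2; order=5,0,2
step 4: discover 4; path=5>0>4; order=5,0,2,4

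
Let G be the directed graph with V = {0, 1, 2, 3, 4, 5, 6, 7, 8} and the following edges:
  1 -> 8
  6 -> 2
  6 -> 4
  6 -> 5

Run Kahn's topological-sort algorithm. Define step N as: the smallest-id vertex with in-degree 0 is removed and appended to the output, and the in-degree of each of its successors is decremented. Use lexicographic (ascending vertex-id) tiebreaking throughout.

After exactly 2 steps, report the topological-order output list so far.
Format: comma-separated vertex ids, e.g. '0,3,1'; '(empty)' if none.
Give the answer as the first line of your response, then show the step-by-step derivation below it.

0,1

step 1: output 0; order=[0]; indeg=(0,0,1,0,1,1,0,0,1)
step 2: output 1; order=[0,1]; indeg=(0,0,1,0,1,1,0,0,0)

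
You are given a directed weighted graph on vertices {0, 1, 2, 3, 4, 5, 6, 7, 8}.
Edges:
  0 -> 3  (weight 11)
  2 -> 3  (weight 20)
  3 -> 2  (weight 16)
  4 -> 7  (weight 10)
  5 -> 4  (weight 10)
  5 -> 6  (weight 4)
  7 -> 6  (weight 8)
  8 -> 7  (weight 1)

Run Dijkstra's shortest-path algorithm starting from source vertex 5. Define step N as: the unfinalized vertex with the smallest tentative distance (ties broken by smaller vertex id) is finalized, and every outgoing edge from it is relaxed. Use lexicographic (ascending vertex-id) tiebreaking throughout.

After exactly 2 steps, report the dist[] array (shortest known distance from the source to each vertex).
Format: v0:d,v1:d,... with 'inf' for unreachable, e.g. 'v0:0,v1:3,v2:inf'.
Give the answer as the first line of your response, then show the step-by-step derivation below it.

v0:inf,v1:inf,v2:inf,v3:inf,v4:10,v5:0,v6:4,v7:inf,v8:inf

step 1: dist = v0:inf,v1:inf,v2:inf,v3:inf,v4:10,v5:0,v6:4,v7:inf,v8:inf
step 2: dist = v0:inf,v1:inf,v2:inf,v3:inf,v4:10,v5:0,v6:4,v7:inf,v8:inf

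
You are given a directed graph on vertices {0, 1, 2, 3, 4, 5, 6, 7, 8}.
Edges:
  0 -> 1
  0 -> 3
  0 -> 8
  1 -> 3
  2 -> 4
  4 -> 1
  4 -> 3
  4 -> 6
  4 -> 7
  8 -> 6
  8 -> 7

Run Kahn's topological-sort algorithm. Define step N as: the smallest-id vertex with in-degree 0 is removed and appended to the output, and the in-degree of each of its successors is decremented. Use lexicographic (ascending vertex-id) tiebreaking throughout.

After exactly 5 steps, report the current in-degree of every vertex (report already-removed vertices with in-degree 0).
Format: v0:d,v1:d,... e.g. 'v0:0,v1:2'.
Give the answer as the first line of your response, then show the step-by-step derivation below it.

v0:0,v1:0,v2:0,v3:0,v4:0,v5:0,v6:1,v7:1,v8:0

step 1: output 0; order=[0]; indeg=(0,1,0,2,1,0,2,2,0)
step 2: output 2; order=[0,2]; indeg=(0,1,0,2,0,0,2,2,0)
step 3: output 4; order=[0,2,4]; indeg=(0,0,0,1,0,0,1,1,0)
step 4: output 1; order=[0,2,4,1]; indeg=(0,0,0,0,0,0,1,1,0)
step 5: output 3; order=[0,2,4,1,3]; indeg=(0,0,0,0,0,0,1,1,0)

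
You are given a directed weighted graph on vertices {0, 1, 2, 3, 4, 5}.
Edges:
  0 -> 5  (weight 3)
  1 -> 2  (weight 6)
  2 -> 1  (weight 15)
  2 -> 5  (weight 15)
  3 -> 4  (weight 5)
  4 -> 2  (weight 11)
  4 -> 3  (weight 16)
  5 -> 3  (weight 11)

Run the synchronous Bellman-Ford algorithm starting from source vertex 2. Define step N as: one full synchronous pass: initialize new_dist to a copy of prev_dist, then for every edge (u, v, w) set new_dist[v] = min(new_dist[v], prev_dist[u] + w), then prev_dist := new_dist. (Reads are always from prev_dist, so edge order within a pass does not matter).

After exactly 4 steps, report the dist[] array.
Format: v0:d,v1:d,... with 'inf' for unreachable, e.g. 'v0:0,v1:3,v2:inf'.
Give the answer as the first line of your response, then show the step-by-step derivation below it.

v0:inf,v1:15,v2:0,v3:26,v4:31,v5:15

step 1: dist = v0:inf,v1:15,v2:0,v3:inf,v4:inf,v5:15
step 2: dist = v0:inf,v1:15,v2:0,v3:26,v4:inf,v5:15
step 3: dist = v0:inf,v1:15,v2:0,v3:26,v4:31,v5:15
step 4: dist = v0:inf,v1:15,v2:0,v3:26,v4:31,v5:15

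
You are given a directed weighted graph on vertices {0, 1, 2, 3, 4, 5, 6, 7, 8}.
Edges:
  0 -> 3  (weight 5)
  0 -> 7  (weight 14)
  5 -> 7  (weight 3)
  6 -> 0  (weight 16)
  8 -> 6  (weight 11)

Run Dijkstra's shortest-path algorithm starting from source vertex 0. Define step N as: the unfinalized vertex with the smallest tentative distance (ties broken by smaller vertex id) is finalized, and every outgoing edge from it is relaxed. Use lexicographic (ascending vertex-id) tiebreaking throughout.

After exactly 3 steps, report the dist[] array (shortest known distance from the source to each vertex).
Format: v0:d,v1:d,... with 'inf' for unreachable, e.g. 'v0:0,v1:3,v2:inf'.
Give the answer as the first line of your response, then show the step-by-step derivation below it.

v0:0,v1:inf,v2:inf,v3:5,v4:inf,v5:inf,v6:inf,v7:14,v8:inf

step 1: dist = v0:0,v1:inf,v2:inf,v3:5,v4:inf,v5:inf,v6:inf,v7:14,v8:inf
step 2: dist = v0:0,v1:inf,v2:inf,v3:5,v4:inf,v5:inf,v6:inf,v7:14,v8:inf
step 3: dist = v0:0,v1:inf,v2:inf,v3:5,v4:inf,v5:inf,v6:inf,v7:14,v8:inf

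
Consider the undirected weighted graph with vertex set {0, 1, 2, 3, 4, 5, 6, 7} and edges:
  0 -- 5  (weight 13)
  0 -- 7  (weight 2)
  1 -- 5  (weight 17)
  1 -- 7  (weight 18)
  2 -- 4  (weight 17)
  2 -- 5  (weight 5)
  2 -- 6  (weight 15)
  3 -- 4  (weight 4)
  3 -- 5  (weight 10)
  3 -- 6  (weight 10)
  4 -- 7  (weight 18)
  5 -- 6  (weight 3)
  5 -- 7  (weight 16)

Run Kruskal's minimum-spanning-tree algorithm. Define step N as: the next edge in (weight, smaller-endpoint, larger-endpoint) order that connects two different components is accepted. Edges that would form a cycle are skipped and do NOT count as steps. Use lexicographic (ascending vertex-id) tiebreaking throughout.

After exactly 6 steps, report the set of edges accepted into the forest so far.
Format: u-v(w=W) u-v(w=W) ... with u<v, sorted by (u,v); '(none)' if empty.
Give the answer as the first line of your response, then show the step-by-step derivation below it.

0-5(w=13) 0-7(w=2) 2-5(w=5) 3-4(w=4) 3-5(w=10) 5-6(w=3)

step 1: add edge 0-7 (w=2); MST = {0-7(w=2)}
step 2: add edge 5-6 (w=3); MST = {0-7(w=2) 5-6(w=3)}
step 3: add edge 3-4 (w=4); MST = {0-7(w=2) 3-4(w=4) 5-6(w=3)}
step 4: add edge 2-5 (w=5); MST = {0-7(w=2) 2-5(w=5) 3-4(w=4) 5-6(w=3)}
step 5: add edge 3-5 (w=10); MST = {0-7(w=2) 2-5(w=5) 3-4(w=4) 3-5(w=10) 5-6(w=3)}
step 6: add edge 0-5 (w=13); MST = {0-5(w=13) 0-7(w=2) 2-5(w=5) 3-4(w=4) 3-5(w=10) 5-6(w=3)}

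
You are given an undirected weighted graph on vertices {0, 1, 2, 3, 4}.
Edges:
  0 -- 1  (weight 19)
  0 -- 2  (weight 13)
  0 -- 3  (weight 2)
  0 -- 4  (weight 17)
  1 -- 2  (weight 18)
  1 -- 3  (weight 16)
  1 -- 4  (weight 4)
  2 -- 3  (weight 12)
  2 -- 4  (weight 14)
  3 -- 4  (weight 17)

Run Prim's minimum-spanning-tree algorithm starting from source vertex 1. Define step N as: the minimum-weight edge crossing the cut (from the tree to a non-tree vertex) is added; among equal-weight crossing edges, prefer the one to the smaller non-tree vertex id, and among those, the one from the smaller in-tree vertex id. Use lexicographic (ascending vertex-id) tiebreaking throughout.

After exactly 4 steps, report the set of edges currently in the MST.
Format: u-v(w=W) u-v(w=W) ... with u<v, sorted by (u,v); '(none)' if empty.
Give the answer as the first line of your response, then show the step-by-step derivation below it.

0-3(w=2) 1-4(w=4) 2-3(w=12) 2-4(w=14)

step 1: add edge 1-4 (w=4); MST = {1-4(w=4)}
step 2: add edge 2-4 (w=14); MST = {1-4(w=4) 2-4(w=14)}
step 3: add edge 2-3 (w=12); MST = {1-4(w=4) 2-3(w=12) 2-4(w=14)}
step 4: add edge 0-3 (w=2); MST = {0-3(w=2) 1-4(w=4) 2-3(w=12) 2-4(w=14)}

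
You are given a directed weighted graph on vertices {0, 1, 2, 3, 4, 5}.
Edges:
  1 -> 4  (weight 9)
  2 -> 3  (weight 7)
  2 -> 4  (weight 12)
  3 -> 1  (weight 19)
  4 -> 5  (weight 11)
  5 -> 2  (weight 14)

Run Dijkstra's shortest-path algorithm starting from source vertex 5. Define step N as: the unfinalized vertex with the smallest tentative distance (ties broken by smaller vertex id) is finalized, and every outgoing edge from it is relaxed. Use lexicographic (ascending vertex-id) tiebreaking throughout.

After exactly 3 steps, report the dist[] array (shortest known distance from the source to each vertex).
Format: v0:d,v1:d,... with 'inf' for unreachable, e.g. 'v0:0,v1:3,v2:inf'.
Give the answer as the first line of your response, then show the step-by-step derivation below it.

v0:inf,v1:40,v2:14,v3:21,v4:26,v5:0

step 1: dist = v0:inf,v1:inf,v2:14,v3:inf,v4:inf,v5:0
step 2: dist = v0:inf,v1:inf,v2:14,v3:21,v4:26,v5:0
step 3: dist = v0:inf,v1:40,v2:14,v3:21,v4:26,v5:0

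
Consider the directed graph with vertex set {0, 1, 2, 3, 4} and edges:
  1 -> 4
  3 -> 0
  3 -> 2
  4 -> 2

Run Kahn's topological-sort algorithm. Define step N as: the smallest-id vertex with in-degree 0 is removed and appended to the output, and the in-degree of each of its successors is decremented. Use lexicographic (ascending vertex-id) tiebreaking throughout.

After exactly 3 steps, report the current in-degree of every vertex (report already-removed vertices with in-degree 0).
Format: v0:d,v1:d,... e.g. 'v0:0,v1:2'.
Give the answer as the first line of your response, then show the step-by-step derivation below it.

v0:0,v1:0,v2:1,v3:0,v4:0

step 1: output 1; order=[1]; indeg=(1,0,2,0,0)
step 2: output 3; order=[1,3]; indeg=(0,0,1,0,0)
step 3: output 0; order=[1,3,0]; indeg=(0,0,1,0,0)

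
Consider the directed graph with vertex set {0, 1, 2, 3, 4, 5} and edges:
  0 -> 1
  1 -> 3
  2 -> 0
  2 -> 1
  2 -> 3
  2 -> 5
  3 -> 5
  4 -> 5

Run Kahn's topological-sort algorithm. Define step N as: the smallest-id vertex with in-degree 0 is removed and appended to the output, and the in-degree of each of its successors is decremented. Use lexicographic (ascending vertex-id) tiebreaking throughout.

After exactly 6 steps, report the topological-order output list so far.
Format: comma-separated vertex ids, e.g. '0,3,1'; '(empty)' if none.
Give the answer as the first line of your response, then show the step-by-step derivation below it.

2,0,1,3,4,5

step 1: output 2; order=[2]; indeg=(0,1,0,1,0,2)
step 2: output 0; order=[2,0]; indeg=(0,0,0,1,0,2)
step 3: output 1; order=[2,0,1]; indeg=(0,0,0,0,0,2)
step 4: output 3; order=[2,0,1,3]; indeg=(0,0,0,0,0,1)
step 5: output 4; order=[2,0,1,3,4]; indeg=(0,0,0,0,0,0)
step 6: output 5; order=[2,0,1,3,4,5]; indeg=(0,0,0,0,0,0)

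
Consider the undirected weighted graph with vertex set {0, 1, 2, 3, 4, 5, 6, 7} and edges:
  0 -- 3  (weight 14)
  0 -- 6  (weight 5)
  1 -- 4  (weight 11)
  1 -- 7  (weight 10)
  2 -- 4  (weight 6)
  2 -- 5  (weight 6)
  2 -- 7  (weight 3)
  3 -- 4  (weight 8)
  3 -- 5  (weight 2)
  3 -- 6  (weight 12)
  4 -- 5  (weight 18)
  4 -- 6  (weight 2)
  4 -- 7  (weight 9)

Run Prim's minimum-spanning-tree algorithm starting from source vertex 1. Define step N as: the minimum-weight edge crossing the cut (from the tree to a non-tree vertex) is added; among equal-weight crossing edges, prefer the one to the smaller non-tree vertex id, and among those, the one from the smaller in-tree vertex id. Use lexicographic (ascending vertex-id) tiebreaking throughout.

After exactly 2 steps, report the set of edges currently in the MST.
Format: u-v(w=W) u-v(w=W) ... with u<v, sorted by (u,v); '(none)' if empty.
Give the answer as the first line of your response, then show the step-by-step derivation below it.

1-7(w=10) 2-7(w=3)

step 1: add edge 1-7 (w=10); MST = {1-7(w=10)}
step 2: add edge 2-7 (w=3); MST = {1-7(w=10) 2-7(w=3)}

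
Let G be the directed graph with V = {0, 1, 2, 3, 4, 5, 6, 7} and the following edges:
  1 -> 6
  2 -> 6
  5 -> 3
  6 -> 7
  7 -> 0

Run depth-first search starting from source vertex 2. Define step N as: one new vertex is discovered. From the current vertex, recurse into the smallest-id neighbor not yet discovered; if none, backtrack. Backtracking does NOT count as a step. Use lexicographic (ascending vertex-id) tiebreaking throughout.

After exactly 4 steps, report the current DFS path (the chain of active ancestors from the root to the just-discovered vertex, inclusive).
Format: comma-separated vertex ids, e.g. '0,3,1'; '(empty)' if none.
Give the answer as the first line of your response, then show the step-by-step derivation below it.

2,6,7,0

step 1: discover 2; path=2; order=2
step 2: discover 6; path=2>6; order=2,6
step 3: discover 7; path=2>6>7; order=2,6,7
step 4: discover 0; path=2>6>7>0; order=2,6,7,0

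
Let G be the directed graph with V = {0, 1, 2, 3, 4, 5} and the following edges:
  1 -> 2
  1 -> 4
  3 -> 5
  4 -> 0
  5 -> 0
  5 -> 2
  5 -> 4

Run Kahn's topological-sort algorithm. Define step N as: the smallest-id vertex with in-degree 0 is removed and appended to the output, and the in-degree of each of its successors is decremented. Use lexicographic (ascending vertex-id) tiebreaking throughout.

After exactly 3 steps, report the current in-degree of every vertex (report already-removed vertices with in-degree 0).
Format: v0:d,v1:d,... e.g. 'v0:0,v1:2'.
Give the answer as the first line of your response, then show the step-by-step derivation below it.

v0:1,v1:0,v2:0,v3:0,v4:0,v5:0

step 1: output 1; order=[1]; indeg=(2,0,1,0,1,1)
step 2: output 3; order=[1,3]; indeg=(2,0,1,0,1,0)
step 3: output 5; order=[1,3,5]; indeg=(1,0,0,0,0,0)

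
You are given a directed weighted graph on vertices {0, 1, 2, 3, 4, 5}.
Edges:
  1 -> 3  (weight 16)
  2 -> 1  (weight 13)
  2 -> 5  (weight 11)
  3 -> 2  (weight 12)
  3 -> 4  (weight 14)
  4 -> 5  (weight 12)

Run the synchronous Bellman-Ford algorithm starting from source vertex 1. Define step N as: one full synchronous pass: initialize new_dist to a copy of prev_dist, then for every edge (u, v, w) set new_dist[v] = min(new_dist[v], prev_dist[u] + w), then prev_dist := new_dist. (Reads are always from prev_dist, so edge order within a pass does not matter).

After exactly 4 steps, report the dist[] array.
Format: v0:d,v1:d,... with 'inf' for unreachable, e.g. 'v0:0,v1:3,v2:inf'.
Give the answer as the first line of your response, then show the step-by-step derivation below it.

v0:inf,v1:0,v2:28,v3:16,v4:30,v5:39

step 1: dist = v0:inf,v1:0,v2:inf,v3:16,v4:inf,v5:inf
step 2: dist = v0:inf,v1:0,v2:28,v3:16,v4:30,v5:inf
step 3: dist = v0:inf,v1:0,v2:28,v3:16,v4:30,v5:39
step 4: dist = v0:inf,v1:0,v2:28,v3:16,v4:30,v5:39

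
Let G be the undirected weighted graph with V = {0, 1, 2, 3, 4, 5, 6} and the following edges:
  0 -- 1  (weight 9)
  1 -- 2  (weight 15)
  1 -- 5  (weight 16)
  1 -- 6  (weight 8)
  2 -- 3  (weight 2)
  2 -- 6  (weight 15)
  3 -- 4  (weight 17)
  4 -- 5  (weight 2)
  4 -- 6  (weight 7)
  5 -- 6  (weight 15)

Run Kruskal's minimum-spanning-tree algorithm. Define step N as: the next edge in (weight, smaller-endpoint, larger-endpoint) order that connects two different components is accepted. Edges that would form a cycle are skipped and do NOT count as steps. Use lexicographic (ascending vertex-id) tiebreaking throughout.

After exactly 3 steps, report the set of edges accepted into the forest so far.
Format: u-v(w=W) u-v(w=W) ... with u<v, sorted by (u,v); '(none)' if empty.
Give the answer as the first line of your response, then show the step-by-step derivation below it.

2-3(w=2) 4-5(w=2) 4-6(w=7)

step 1: add edge 2-3 (w=2); MST = {2-3(w=2)}
step 2: add edge 4-5 (w=2); MST = {2-3(w=2) 4-5(w=2)}
step 3: add edge 4-6 (w=7); MST = {2-3(w=2) 4-5(w=2) 4-6(w=7)}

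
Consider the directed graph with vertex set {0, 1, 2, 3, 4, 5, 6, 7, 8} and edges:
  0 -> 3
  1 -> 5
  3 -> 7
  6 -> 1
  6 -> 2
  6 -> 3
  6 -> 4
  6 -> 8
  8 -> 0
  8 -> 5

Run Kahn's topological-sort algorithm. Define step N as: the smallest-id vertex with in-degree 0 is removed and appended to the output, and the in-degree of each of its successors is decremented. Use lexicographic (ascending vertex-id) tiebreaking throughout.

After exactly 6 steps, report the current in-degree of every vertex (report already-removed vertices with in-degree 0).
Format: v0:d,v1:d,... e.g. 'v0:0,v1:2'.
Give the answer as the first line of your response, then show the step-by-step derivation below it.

v0:0,v1:0,v2:0,v3:0,v4:0,v5:0,v6:0,v7:1,v8:0

step 1: output 6; order=[6]; indeg=(1,0,0,1,0,2,0,1,0)
step 2: output 1; order=[6,1]; indeg=(1,0,0,1,0,1,0,1,0)
step 3: output 2; order=[6,1,2]; indeg=(1,0,0,1,0,1,0,1,0)
step 4: output 4; order=[6,1,2,4]; indeg=(1,0,0,1,0,1,0,1,0)
step 5: output 8; order=[6,1,2,4,8]; indeg=(0,0,0,1,0,0,0,1,0)
step 6: output 0; order=[6,1,2,4,8,0]; indeg=(0,0,0,0,0,0,0,1,0)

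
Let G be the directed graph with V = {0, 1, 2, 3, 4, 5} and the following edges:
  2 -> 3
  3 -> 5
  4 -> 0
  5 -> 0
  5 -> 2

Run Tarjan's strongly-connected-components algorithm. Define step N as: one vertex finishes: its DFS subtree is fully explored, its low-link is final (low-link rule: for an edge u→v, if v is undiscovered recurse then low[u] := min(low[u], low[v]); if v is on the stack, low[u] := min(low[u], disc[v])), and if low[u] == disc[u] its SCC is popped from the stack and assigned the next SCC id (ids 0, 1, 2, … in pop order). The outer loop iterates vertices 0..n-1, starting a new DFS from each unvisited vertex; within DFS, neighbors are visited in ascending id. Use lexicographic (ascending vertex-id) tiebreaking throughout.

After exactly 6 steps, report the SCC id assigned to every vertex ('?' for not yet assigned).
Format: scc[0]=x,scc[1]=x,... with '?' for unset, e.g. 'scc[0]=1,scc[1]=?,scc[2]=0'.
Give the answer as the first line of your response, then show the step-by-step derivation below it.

scc[0]=0,scc[1]=1,scc[2]=2,scc[3]=2,scc[4]=3,scc[5]=2

step 1: low=(low[0]=0,low[1]=?,low[2]=?,low[3]=?,low[4]=?,low[5]=?); scc=(scc[0]=0,scc[1]=?,scc[2]=?,scc[3]=?,scc[4]=?,scc[5]=?)
step 2: low=(low[0]=0,low[1]=1,low[2]=?,low[3]=?,low[4]=?,low[5]=?); scc=(scc[0]=0,scc[1]=1,scc[2]=?,scc[3]=?,scc[4]=?,scc[5]=?)
step 3: low=(low[0]=0,low[1]=1,low[2]=2,low[3]=3,low[4]=?,low[5]=2); scc=(scc[0]=0,scc[1]=1,scc[2]=?,scc[3]=?,scc[4]=?,scc[5]=?)
step 4: low=(low[0]=0,low[1]=1,low[2]=2,low[3]=2,low[4]=?,low[5]=2); scc=(scc[0]=0,scc[1]=1,scc[2]=?,scc[3]=?,scc[4]=?,scc[5]=?)
step 5: low=(low[0]=0,low[1]=1,low[2]=2,low[3]=2,low[4]=?,low[5]=2); scc=(scc[0]=0,scc[1]=1,scc[2]=2,scc[3]=2,scc[4]=?,scc[5]=2)
step 6: low=(low[0]=0,low[1]=1,low[2]=2,low[3]=2,low[4]=5,low[5]=2); scc=(scc[0]=0,scc[1]=1,scc[2]=2,scc[3]=2,scc[4]=3,scc[5]=2)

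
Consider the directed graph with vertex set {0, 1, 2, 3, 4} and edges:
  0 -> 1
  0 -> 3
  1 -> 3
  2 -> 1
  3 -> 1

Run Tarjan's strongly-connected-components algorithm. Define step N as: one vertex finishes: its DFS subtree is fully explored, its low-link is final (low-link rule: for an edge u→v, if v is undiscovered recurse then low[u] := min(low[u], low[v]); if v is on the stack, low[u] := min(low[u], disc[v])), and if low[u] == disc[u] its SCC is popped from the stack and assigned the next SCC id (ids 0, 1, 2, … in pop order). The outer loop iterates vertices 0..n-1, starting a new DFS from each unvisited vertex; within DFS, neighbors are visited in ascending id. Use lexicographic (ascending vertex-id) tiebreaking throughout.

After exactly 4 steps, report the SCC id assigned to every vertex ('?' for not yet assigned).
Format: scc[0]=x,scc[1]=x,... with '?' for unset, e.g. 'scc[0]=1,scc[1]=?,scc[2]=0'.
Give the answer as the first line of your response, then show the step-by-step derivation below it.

scc[0]=1,scc[1]=0,scc[2]=2,scc[3]=0,scc[4]=?

step 1: low=(low[0]=0,low[1]=1,low[2]=?,low[3]=1,low[4]=?); scc=(scc[0]=?,scc[1]=?,scc[2]=?,scc[3]=?,scc[4]=?)
step 2: low=(low[0]=0,low[1]=1,low[2]=?,low[3]=1,low[4]=?); scc=(scc[0]=?,scc[1]=0,scc[2]=?,scc[3]=0,scc[4]=?)
step 3: low=(low[0]=0,low[1]=1,low[2]=?,low[3]=1,low[4]=?); scc=(scc[0]=1,scc[1]=0,scc[2]=?,scc[3]=0,scc[4]=?)
step 4: low=(low[0]=0,low[1]=1,low[2]=3,low[3]=1,low[4]=?); scc=(scc[0]=1,scc[1]=0,scc[2]=2,scc[3]=0,scc[4]=?)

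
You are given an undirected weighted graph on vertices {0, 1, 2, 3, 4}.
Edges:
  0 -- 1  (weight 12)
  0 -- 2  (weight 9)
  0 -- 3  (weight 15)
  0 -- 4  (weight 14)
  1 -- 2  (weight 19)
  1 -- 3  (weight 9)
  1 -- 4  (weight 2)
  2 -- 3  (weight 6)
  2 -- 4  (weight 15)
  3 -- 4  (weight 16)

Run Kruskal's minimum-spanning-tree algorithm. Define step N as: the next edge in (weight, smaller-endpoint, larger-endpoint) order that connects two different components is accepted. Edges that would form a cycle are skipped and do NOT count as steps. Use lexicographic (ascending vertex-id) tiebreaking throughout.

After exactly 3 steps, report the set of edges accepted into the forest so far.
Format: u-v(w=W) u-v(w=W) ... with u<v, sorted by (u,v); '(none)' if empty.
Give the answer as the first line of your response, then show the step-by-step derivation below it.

0-2(w=9) 1-4(w=2) 2-3(w=6)

step 1: add edge 1-4 (w=2); MST = {1-4(w=2)}
step 2: add edge 2-3 (w=6); MST = {1-4(w=2) 2-3(w=6)}
step 3: add edge 0-2 (w=9); MST = {0-2(w=9) 1-4(w=2) 2-3(w=6)}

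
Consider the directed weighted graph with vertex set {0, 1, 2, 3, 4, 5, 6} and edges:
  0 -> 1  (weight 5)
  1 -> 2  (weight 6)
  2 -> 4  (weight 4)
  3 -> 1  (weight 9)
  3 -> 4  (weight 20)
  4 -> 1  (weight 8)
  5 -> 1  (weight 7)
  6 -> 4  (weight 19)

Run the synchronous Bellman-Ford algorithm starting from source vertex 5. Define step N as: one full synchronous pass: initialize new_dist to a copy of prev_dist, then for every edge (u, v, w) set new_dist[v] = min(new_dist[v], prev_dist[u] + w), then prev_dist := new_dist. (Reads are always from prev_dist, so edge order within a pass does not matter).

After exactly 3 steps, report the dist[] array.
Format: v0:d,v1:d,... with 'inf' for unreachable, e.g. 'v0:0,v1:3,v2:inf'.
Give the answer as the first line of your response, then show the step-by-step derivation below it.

v0:inf,v1:7,v2:13,v3:inf,v4:17,v5:0,v6:inf

step 1: dist = v0:inf,v1:7,v2:inf,v3:inf,v4:inf,v5:0,v6:inf
step 2: dist = v0:inf,v1:7,v2:13,v3:inf,v4:inf,v5:0,v6:inf
step 3: dist = v0:inf,v1:7,v2:13,v3:inf,v4:17,v5:0,v6:inf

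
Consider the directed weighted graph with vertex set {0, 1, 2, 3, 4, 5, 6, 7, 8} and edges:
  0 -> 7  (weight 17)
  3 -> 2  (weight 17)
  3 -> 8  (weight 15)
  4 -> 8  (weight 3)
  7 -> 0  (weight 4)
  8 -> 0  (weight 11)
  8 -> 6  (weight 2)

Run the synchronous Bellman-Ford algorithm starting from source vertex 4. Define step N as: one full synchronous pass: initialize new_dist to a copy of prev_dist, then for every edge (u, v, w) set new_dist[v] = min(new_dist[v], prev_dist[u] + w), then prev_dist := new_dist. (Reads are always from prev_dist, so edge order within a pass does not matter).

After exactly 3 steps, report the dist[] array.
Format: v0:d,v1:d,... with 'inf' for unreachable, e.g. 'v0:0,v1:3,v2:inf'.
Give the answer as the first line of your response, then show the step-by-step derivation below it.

v0:14,v1:inf,v2:inf,v3:inf,v4:0,v5:inf,v6:5,v7:31,v8:3

step 1: dist = v0:inf,v1:inf,v2:inf,v3:inf,v4:0,v5:inf,v6:inf,v7:inf,v8:3
step 2: dist = v0:14,v1:inf,v2:inf,v3:inf,v4:0,v5:inf,v6:5,v7:inf,v8:3
step 3: dist = v0:14,v1:inf,v2:inf,v3:inf,v4:0,v5:inf,v6:5,v7:31,v8:3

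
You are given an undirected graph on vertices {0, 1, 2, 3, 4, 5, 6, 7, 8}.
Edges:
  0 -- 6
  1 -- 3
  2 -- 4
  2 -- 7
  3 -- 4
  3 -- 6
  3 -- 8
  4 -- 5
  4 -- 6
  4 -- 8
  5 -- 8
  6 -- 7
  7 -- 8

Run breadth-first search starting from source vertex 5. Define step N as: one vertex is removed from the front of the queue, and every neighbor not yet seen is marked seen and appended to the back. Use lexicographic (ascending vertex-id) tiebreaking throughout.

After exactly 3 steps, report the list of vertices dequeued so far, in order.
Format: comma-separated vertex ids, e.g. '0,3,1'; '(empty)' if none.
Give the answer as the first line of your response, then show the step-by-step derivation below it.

5,4,8

step 1: dequeue 5; queue=[4,8]; order=5
step 2: dequeue 4; queue=[8,2,3,6]; order=5,4
step 3: dequeue 8; queue=[2,3,6,7]; order=5,4,8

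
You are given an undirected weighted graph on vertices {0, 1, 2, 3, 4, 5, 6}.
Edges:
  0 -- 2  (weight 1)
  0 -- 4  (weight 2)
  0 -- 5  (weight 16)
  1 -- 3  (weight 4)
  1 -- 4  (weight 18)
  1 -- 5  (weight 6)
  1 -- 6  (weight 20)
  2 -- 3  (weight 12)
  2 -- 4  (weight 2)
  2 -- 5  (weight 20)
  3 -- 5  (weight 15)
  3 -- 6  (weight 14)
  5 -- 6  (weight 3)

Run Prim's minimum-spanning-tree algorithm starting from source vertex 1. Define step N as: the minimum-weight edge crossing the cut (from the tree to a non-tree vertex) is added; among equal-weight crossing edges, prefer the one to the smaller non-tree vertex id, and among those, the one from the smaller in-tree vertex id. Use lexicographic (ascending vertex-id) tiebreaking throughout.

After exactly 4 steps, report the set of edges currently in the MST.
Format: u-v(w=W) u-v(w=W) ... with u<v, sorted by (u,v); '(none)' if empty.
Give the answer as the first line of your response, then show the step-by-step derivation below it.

1-3(w=4) 1-5(w=6) 2-3(w=12) 5-6(w=3)

step 1: add edge 1-3 (w=4); MST = {1-3(w=4)}
step 2: add edge 1-5 (w=6); MST = {1-3(w=4) 1-5(w=6)}
step 3: add edge 5-6 (w=3); MST = {1-3(w=4) 1-5(w=6) 5-6(w=3)}
step 4: add edge 2-3 (w=12); MST = {1-3(w=4) 1-5(w=6) 2-3(w=12) 5-6(w=3)}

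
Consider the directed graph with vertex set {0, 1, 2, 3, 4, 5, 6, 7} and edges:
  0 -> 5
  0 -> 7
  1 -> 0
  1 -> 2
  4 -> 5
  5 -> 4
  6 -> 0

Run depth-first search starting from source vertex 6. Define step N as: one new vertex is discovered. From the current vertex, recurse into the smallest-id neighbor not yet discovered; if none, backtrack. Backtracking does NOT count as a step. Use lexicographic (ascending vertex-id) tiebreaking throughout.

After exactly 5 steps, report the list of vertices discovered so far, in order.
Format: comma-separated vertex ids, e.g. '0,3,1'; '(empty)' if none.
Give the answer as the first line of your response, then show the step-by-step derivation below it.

6,0,5,4,7

step 1: discover 6; path=6; order=6
step 2: discover 0; path=6>0; order=6,0
step 3: discover 5; path=6>0>5; order=6,0,5
step 4: discover 4; path=6>0>5>4; order=6,0,5,4
step 5: discover 7; path=6>0>7; order=6,0,5,4,7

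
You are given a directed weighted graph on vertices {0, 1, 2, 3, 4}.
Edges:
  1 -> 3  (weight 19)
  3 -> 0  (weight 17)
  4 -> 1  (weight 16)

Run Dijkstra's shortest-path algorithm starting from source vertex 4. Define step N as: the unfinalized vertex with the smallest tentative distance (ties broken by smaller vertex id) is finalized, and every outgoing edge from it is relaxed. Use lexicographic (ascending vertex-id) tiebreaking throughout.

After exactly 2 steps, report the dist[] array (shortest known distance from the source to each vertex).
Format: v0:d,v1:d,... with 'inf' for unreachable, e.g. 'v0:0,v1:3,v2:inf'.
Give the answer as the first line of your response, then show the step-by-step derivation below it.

v0:inf,v1:16,v2:inf,v3:35,v4:0

step 1: dist = v0:inf,v1:16,v2:inf,v3:inf,v4:0
step 2: dist = v0:inf,v1:16,v2:inf,v3:35,v4:0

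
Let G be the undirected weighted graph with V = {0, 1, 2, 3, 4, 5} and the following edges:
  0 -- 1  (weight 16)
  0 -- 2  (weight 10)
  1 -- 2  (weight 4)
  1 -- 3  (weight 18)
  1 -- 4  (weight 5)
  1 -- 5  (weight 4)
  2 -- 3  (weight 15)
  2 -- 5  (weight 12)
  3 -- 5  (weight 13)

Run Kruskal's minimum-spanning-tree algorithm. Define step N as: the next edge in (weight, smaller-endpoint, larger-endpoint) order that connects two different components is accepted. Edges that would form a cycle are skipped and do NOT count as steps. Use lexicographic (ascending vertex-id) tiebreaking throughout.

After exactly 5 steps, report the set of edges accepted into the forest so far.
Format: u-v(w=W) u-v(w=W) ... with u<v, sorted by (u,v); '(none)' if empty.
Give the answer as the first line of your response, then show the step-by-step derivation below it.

0-2(w=10) 1-2(w=4) 1-4(w=5) 1-5(w=4) 3-5(w=13)

step 1: add edge 1-2 (w=4); MST = {1-2(w=4)}
step 2: add edge 1-5 (w=4); MST = {1-2(w=4) 1-5(w=4)}
step 3: add edge 1-4 (w=5); MST = {1-2(w=4) 1-4(w=5) 1-5(w=4)}
step 4: add edge 0-2 (w=10); MST = {0-2(w=10) 1-2(w=4) 1-4(w=5) 1-5(w=4)}
step 5: add edge 3-5 (w=13); MST = {0-2(w=10) 1-2(w=4) 1-4(w=5) 1-5(w=4) 3-5(w=13)}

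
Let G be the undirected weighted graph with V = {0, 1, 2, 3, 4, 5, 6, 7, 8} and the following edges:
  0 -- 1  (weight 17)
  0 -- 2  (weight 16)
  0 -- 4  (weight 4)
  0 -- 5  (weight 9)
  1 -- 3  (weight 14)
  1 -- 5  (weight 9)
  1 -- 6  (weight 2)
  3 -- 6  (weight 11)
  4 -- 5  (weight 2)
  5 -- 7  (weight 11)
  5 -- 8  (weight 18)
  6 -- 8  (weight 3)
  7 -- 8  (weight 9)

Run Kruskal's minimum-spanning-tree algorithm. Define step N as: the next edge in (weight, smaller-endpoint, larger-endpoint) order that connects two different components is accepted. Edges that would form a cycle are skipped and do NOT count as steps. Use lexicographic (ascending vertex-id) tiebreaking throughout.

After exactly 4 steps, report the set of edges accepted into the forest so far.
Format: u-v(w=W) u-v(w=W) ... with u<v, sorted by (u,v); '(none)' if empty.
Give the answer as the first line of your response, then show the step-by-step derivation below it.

0-4(w=4) 1-6(w=2) 4-5(w=2) 6-8(w=3)

step 1: add edge 1-6 (w=2); MST = {1-6(w=2)}
step 2: add edge 4-5 (w=2); MST = {1-6(w=2) 4-5(w=2)}
step 3: add edge 6-8 (w=3); MST = {1-6(w=2) 4-5(w=2) 6-8(w=3)}
step 4: add edge 0-4 (w=4); MST = {0-4(w=4) 1-6(w=2) 4-5(w=2) 6-8(w=3)}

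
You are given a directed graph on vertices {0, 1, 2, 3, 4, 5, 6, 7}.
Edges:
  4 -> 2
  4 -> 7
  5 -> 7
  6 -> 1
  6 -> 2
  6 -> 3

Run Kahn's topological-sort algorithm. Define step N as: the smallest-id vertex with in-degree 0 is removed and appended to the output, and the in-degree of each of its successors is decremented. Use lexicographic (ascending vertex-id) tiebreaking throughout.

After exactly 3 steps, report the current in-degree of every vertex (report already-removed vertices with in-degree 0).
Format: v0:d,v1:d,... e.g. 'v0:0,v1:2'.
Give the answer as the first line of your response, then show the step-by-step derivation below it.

v0:0,v1:1,v2:1,v3:1,v4:0,v5:0,v6:0,v7:0

step 1: output 0; order=[0]; indeg=(0,1,2,1,0,0,0,2)
step 2: output 4; order=[0,4]; indeg=(0,1,1,1,0,0,0,1)
step 3: output 5; order=[0,4,5]; indeg=(0,1,1,1,0,0,0,0)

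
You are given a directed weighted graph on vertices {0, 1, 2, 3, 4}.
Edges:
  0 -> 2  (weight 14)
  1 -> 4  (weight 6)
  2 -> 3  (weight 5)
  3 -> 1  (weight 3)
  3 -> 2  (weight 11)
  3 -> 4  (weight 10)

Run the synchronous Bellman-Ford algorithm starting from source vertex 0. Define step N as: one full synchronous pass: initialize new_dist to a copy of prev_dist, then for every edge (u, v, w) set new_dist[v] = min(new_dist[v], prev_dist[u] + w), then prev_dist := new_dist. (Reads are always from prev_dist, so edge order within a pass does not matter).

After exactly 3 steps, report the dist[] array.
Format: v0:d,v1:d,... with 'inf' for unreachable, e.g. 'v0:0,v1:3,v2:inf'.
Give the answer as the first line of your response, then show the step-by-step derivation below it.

v0:0,v1:22,v2:14,v3:19,v4:29

step 1: dist = v0:0,v1:inf,v2:14,v3:inf,v4:inf
step 2: dist = v0:0,v1:inf,v2:14,v3:19,v4:inf
step 3: dist = v0:0,v1:22,v2:14,v3:19,v4:29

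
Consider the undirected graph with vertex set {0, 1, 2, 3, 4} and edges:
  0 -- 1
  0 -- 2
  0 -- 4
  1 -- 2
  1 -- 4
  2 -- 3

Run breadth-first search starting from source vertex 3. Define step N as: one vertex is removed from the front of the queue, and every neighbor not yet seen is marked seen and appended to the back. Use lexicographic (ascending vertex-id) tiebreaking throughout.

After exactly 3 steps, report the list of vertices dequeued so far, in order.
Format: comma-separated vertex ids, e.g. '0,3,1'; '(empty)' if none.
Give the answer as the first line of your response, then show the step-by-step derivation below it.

3,2,0

step 1: dequeue 3; queue=[2]; order=3
step 2: dequeue 2; queue=[0,1]; order=3,2
step 3: dequeue 0; queue=[1,4]; order=3,2,0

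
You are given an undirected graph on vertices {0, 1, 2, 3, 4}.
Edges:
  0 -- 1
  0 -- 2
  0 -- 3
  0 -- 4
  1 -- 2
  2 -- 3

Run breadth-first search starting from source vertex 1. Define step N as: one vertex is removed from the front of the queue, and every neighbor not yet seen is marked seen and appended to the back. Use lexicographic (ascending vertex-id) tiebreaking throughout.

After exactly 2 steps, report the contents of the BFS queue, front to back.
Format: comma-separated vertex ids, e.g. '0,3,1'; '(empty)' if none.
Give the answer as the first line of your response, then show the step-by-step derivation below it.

2,3,4

step 1: dequeue 1; queue=[0,2]; order=1
step 2: dequeue 0; queue=[2,3,4]; order=1,0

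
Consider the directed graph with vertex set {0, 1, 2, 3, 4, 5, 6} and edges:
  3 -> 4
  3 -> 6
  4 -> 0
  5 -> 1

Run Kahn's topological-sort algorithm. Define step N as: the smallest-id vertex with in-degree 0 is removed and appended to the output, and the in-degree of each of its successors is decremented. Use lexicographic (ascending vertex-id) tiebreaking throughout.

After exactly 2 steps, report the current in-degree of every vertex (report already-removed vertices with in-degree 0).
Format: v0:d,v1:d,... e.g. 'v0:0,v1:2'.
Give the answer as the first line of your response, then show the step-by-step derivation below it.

v0:1,v1:1,v2:0,v3:0,v4:0,v5:0,v6:0

step 1: output 2; order=[2]; indeg=(1,1,0,0,1,0,1)
step 2: output 3; order=[2,3]; indeg=(1,1,0,0,0,0,0)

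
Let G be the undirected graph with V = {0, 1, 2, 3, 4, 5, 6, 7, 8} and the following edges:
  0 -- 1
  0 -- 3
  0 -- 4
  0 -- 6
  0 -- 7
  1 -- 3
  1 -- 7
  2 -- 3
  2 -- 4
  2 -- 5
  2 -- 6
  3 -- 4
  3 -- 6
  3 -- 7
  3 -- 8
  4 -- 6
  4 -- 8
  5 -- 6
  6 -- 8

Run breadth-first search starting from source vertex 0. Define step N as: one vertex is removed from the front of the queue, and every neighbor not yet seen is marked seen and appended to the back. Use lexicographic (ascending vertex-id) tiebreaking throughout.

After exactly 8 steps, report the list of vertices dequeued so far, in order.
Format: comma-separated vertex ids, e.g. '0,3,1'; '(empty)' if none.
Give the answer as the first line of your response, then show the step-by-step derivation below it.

0,1,3,4,6,7,2,8

step 1: dequeue 0; queue=[1,3,4,6,7]; order=0
step 2: dequeue 1; queue=[3,4,6,7]; order=0,1
step 3: dequeue 3; queue=[4,6,7,2,8]; order=0,1,3
step 4: dequeue 4; queue=[6,7,2,8]; order=0,1,3,4
step 5: dequeue 6; queue=[7,2,8,5]; order=0,1,3,4,6
step 6: dequeue 7; queue=[2,8,5]; order=0,1,3,4,6,7
step 7: dequeue 2; queue=[8,5]; order=0,1,3,4,6,7,2
step 8: dequeue 8; queue=[5]; order=0,1,3,4,6,7,2,8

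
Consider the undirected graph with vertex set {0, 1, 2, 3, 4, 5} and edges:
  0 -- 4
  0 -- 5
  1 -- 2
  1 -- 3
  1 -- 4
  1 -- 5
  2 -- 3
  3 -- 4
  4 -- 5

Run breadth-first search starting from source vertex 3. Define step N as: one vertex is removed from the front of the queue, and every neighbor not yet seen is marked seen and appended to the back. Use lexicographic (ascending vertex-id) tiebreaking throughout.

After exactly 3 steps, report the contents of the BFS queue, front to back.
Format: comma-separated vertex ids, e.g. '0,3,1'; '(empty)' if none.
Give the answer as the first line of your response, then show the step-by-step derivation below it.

4,5

step 1: dequeue 3; queue=[1,2,4]; order=3
step 2: dequeue 1; queue=[2,4,5]; order=3,1
step 3: dequeue 2; queue=[4,5]; order=3,1,2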